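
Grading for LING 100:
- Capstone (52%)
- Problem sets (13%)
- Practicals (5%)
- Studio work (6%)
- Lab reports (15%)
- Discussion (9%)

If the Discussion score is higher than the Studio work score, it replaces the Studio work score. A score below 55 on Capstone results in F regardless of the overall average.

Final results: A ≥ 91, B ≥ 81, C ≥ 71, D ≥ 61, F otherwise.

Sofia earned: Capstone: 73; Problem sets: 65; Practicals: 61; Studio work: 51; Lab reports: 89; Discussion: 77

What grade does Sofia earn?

C

Discussion (77) > Studio work (51), so Studio work counts as 77.
Capstone score 73 ≥ 55: minimum met.
Weighted total:
  Capstone 73 × 0.52 = 37.96
  Problem sets 65 × 0.13 = 8.45
  Practicals 61 × 0.05 = 3.05
  Studio work 77 × 0.06 = 4.62
  Lab reports 89 × 0.15 = 13.35
  Discussion 77 × 0.09 = 6.93
Sum = 74.36
74.36 is ≥ 71 and < 81 → C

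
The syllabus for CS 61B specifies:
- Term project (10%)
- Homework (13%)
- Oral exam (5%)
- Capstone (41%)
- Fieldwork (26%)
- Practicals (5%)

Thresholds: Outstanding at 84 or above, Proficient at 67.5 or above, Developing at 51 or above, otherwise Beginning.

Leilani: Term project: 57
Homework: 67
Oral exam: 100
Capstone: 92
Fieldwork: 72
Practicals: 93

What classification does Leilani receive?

Proficient

Weighted total:
  Term project 57 × 0.1 = 5.7
  Homework 67 × 0.13 = 8.71
  Oral exam 100 × 0.05 = 5
  Capstone 92 × 0.41 = 37.72
  Fieldwork 72 × 0.26 = 18.72
  Practicals 93 × 0.05 = 4.65
Sum = 80.5
80.5 is ≥ 67.5 and < 84 → Proficient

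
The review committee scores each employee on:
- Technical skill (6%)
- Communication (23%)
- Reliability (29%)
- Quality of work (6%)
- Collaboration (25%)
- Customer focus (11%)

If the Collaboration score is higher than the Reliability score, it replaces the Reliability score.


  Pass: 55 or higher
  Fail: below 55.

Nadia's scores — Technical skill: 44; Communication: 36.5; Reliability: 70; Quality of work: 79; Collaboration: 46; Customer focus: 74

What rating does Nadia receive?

Collaboration (46) ≤ Reliability (70), so Reliability stays at 70.
Weighted total:
  Technical skill 44 × 0.06 = 2.64
  Communication 36.5 × 0.23 = 8.395
  Reliability 70 × 0.29 = 20.3
  Quality of work 79 × 0.06 = 4.74
  Collaboration 46 × 0.25 = 11.5
  Customer focus 74 × 0.11 = 8.14
Sum = 55.715
55.715 ≥ 55 → Pass

Pass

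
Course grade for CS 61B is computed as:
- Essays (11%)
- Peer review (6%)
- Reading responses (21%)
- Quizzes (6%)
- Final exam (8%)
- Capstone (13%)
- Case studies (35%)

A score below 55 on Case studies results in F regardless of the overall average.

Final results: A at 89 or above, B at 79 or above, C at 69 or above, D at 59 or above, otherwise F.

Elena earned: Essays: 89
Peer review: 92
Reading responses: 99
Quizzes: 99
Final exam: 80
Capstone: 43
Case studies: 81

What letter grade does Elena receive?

B

Case studies score 81 ≥ 55: minimum met.
Weighted total:
  Essays 89 × 0.11 = 9.79
  Peer review 92 × 0.06 = 5.52
  Reading responses 99 × 0.21 = 20.79
  Quizzes 99 × 0.06 = 5.94
  Final exam 80 × 0.08 = 6.4
  Capstone 43 × 0.13 = 5.59
  Case studies 81 × 0.35 = 28.35
Sum = 82.38
82.38 is ≥ 79 and < 89 → B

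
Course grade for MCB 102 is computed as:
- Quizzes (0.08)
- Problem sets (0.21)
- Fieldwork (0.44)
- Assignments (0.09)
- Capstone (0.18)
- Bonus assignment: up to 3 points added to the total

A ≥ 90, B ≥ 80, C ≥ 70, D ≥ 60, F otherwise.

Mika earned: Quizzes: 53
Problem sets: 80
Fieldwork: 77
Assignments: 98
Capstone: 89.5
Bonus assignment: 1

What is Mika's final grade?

Weighted total:
  Quizzes 53 × 0.08 = 4.24
  Problem sets 80 × 0.21 = 16.8
  Fieldwork 77 × 0.44 = 33.88
  Assignments 98 × 0.09 = 8.82
  Capstone 89.5 × 0.18 = 16.11
Sum = 79.85
Bonus assignment: 79.85 + 1 = 80.85
80.85 is ≥ 80 and < 90 → B

B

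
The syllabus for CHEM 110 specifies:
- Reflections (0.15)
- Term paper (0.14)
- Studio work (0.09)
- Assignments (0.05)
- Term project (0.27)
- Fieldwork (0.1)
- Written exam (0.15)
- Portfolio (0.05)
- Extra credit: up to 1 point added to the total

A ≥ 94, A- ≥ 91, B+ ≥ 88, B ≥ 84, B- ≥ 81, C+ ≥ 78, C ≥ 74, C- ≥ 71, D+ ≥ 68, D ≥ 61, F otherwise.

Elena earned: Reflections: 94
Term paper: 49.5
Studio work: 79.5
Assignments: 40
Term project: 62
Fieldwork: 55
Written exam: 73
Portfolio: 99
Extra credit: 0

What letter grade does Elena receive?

Weighted total:
  Reflections 94 × 0.15 = 14.1
  Term paper 49.5 × 0.14 = 6.93
  Studio work 79.5 × 0.09 = 7.155
  Assignments 40 × 0.05 = 2
  Term project 62 × 0.27 = 16.74
  Fieldwork 55 × 0.1 = 5.5
  Written exam 73 × 0.15 = 10.95
  Portfolio 99 × 0.05 = 4.95
Sum = 68.325
Extra credit: 68.325 + 0 = 68.325
68.325 is ≥ 68 and < 71 → D+

D+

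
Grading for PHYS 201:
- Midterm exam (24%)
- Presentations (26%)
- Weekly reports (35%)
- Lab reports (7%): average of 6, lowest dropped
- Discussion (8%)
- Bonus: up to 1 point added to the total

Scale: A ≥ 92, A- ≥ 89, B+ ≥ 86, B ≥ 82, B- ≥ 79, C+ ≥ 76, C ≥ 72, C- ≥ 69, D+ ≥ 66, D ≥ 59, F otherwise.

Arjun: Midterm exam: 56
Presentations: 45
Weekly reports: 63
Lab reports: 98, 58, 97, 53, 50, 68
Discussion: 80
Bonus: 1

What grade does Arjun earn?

D

Lab reports: drop 50 → average of remaining 5 = 374/5 = 74.8
Weighted total:
  Midterm exam 56 × 0.24 = 13.44
  Presentations 45 × 0.26 = 11.7
  Weekly reports 63 × 0.35 = 22.05
  Lab reports 74.8 × 0.07 = 5.236
  Discussion 80 × 0.08 = 6.4
Sum = 58.826
Bonus: 58.826 + 1 = 59.826
59.826 is ≥ 59 and < 66 → D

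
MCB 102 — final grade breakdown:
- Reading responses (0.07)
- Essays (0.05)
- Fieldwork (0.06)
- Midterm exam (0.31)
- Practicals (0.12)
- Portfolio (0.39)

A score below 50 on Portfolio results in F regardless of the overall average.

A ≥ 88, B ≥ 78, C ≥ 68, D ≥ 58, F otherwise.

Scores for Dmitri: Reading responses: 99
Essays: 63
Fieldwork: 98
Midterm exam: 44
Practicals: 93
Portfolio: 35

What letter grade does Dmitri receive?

Portfolio score 35 < 50: minimum not met.
Weighted total:
  Reading responses 99 × 0.07 = 6.93
  Essays 63 × 0.05 = 3.15
  Fieldwork 98 × 0.06 = 5.88
  Midterm exam 44 × 0.31 = 13.64
  Practicals 93 × 0.12 = 11.16
  Portfolio 35 × 0.39 = 13.65
Sum = 54.41
Because the Portfolio minimum was not met, the result is F.

F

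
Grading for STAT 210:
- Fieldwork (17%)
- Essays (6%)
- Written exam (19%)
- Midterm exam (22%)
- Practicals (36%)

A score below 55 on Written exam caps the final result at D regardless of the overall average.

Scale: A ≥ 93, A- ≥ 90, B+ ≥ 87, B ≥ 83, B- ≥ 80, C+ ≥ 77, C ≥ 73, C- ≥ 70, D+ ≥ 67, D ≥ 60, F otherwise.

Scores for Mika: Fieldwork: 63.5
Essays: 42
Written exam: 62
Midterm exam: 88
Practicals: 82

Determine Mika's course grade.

C

Written exam score 62 ≥ 55: minimum met.
Weighted total:
  Fieldwork 63.5 × 0.17 = 10.795
  Essays 42 × 0.06 = 2.52
  Written exam 62 × 0.19 = 11.78
  Midterm exam 88 × 0.22 = 19.36
  Practicals 82 × 0.36 = 29.52
Sum = 73.975
73.975 is ≥ 73 and < 77 → C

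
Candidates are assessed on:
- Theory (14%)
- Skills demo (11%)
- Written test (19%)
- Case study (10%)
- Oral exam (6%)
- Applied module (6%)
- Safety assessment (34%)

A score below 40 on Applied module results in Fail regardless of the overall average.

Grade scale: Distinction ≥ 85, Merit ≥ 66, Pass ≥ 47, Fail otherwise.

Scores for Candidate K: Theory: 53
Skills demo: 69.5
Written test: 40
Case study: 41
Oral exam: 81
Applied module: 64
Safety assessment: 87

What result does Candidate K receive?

Applied module score 64 ≥ 40: minimum met.
Weighted total:
  Theory 53 × 0.14 = 7.42
  Skills demo 69.5 × 0.11 = 7.645
  Written test 40 × 0.19 = 7.6
  Case study 41 × 0.1 = 4.1
  Oral exam 81 × 0.06 = 4.86
  Applied module 64 × 0.06 = 3.84
  Safety assessment 87 × 0.34 = 29.58
Sum = 65.045
65.045 is ≥ 47 and < 66 → Pass

Pass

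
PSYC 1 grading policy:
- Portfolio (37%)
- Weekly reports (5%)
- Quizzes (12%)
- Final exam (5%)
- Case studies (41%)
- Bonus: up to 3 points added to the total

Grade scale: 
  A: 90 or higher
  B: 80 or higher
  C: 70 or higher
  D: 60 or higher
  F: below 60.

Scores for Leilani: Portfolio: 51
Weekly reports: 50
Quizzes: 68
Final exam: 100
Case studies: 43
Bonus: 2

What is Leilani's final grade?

Weighted total:
  Portfolio 51 × 0.37 = 18.87
  Weekly reports 50 × 0.05 = 2.5
  Quizzes 68 × 0.12 = 8.16
  Final exam 100 × 0.05 = 5
  Case studies 43 × 0.41 = 17.63
Sum = 52.16
Bonus: 52.16 + 2 = 54.16
54.16 < 60 → F

F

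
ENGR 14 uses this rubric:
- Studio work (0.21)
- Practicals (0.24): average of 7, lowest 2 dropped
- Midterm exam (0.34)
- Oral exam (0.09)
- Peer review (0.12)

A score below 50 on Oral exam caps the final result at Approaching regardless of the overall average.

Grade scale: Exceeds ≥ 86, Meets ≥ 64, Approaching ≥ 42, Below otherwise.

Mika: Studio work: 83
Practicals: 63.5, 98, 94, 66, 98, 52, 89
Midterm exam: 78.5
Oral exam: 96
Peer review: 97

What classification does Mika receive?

Meets

Practicals: drop 52, 63.5 → average of remaining 5 = 445/5 = 89
Oral exam score 96 ≥ 50: minimum met.
Weighted total:
  Studio work 83 × 0.21 = 17.43
  Practicals 89 × 0.24 = 21.36
  Midterm exam 78.5 × 0.34 = 26.69
  Oral exam 96 × 0.09 = 8.64
  Peer review 97 × 0.12 = 11.64
Sum = 85.76
85.76 is ≥ 64 and < 86 → Meets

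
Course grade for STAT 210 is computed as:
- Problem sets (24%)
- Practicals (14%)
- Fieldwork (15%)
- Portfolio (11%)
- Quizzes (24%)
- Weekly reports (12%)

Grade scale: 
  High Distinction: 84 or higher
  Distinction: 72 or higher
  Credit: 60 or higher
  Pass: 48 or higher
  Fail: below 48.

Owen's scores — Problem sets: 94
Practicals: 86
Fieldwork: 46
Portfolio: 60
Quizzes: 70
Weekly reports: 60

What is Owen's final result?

Weighted total:
  Problem sets 94 × 0.24 = 22.56
  Practicals 86 × 0.14 = 12.04
  Fieldwork 46 × 0.15 = 6.9
  Portfolio 60 × 0.11 = 6.6
  Quizzes 70 × 0.24 = 16.8
  Weekly reports 60 × 0.12 = 7.2
Sum = 72.1
72.1 is ≥ 72 and < 84 → Distinction

Distinction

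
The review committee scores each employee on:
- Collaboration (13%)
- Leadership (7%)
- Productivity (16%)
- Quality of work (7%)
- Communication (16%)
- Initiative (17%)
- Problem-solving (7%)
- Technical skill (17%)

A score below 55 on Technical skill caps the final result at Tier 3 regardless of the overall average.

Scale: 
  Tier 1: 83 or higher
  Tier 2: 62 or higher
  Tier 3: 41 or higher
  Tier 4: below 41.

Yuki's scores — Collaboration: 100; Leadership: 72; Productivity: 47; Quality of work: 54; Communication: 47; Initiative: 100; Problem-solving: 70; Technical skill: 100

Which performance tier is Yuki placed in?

Tier 2

Technical skill score 100 ≥ 55: minimum met.
Weighted total:
  Collaboration 100 × 0.13 = 13
  Leadership 72 × 0.07 = 5.04
  Productivity 47 × 0.16 = 7.52
  Quality of work 54 × 0.07 = 3.78
  Communication 47 × 0.16 = 7.52
  Initiative 100 × 0.17 = 17
  Problem-solving 70 × 0.07 = 4.9
  Technical skill 100 × 0.17 = 17
Sum = 75.76
75.76 is ≥ 62 and < 83 → Tier 2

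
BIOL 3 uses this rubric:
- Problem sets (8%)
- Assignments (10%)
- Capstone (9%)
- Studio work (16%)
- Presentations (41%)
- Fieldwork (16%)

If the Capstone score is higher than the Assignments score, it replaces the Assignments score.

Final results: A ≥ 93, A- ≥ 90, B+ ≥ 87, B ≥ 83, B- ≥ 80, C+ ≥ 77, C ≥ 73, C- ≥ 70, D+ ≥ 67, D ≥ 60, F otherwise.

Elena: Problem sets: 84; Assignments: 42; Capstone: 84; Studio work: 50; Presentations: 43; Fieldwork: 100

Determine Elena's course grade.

Capstone (84) > Assignments (42), so Assignments counts as 84.
Weighted total:
  Problem sets 84 × 0.08 = 6.72
  Assignments 84 × 0.1 = 8.4
  Capstone 84 × 0.09 = 7.56
  Studio work 50 × 0.16 = 8
  Presentations 43 × 0.41 = 17.63
  Fieldwork 100 × 0.16 = 16
Sum = 64.31
64.31 is ≥ 60 and < 67 → D

D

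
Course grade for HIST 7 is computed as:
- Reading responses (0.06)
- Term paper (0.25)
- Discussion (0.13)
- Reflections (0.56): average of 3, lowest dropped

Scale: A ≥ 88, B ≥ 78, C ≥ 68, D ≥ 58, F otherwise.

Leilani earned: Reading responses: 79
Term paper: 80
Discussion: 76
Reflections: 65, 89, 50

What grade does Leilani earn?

Reflections: drop 50 → average of remaining 2 = 154/2 = 77
Weighted total:
  Reading responses 79 × 0.06 = 4.74
  Term paper 80 × 0.25 = 20
  Discussion 76 × 0.13 = 9.88
  Reflections 77 × 0.56 = 43.12
Sum = 77.74
77.74 is ≥ 68 and < 78 → C

C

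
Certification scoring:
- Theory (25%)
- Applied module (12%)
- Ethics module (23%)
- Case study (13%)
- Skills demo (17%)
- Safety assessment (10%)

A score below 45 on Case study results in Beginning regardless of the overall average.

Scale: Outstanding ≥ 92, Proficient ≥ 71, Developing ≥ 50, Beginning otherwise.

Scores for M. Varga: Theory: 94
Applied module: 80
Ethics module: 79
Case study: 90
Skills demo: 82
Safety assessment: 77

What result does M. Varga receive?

Case study score 90 ≥ 45: minimum met.
Weighted total:
  Theory 94 × 0.25 = 23.5
  Applied module 80 × 0.12 = 9.6
  Ethics module 79 × 0.23 = 18.17
  Case study 90 × 0.13 = 11.7
  Skills demo 82 × 0.17 = 13.94
  Safety assessment 77 × 0.1 = 7.7
Sum = 84.61
84.61 is ≥ 71 and < 92 → Proficient

Proficient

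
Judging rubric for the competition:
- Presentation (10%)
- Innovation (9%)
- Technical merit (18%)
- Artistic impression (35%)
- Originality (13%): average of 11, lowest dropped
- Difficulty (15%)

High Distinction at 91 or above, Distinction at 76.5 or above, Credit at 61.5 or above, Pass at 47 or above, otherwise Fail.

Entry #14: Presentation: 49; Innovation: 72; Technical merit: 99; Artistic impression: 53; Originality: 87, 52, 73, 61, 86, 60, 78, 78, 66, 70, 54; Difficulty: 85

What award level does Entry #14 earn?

Originality: drop 52 → average of remaining 10 = 713/10 = 71.3
Weighted total:
  Presentation 49 × 0.1 = 4.9
  Innovation 72 × 0.09 = 6.48
  Technical merit 99 × 0.18 = 17.82
  Artistic impression 53 × 0.35 = 18.55
  Originality 71.3 × 0.13 = 9.269
  Difficulty 85 × 0.15 = 12.75
Sum = 69.769
69.769 is ≥ 61.5 and < 76.5 → Credit

Credit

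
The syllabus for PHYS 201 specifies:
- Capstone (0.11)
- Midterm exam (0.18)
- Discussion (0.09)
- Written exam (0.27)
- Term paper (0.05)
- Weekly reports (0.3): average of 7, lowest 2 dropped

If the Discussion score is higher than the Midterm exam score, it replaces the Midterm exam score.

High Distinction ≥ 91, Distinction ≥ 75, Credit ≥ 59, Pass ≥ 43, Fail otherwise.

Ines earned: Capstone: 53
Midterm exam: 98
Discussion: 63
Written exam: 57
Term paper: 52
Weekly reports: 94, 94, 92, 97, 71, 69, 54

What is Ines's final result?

Weekly reports: drop 54, 69 → average of remaining 5 = 448/5 = 89.6
Discussion (63) ≤ Midterm exam (98), so Midterm exam stays at 98.
Weighted total:
  Capstone 53 × 0.11 = 5.83
  Midterm exam 98 × 0.18 = 17.64
  Discussion 63 × 0.09 = 5.67
  Written exam 57 × 0.27 = 15.39
  Term paper 52 × 0.05 = 2.6
  Weekly reports 89.6 × 0.3 = 26.88
Sum = 74.01
74.01 is ≥ 59 and < 75 → Credit

Credit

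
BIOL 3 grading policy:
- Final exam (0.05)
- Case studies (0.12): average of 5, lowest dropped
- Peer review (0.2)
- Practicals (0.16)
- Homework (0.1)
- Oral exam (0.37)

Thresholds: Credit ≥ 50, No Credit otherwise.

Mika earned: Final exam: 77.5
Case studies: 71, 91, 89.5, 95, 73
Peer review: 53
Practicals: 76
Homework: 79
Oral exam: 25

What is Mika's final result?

Credit

Case studies: drop 71 → average of remaining 4 = 348.5/4 = 87.125
Weighted total:
  Final exam 77.5 × 0.05 = 3.875
  Case studies 87.125 × 0.12 = 10.455
  Peer review 53 × 0.2 = 10.6
  Practicals 76 × 0.16 = 12.16
  Homework 79 × 0.1 = 7.9
  Oral exam 25 × 0.37 = 9.25
Sum = 54.24
54.24 ≥ 50 → Credit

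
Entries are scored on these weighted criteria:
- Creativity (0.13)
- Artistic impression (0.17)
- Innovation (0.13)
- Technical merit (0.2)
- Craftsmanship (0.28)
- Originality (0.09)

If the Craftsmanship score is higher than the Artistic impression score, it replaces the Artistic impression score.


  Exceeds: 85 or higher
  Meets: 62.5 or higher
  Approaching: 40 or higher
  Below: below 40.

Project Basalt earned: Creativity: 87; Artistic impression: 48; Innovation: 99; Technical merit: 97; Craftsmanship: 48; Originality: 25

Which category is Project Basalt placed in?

Craftsmanship (48) ≤ Artistic impression (48), so Artistic impression stays at 48.
Weighted total:
  Creativity 87 × 0.13 = 11.31
  Artistic impression 48 × 0.17 = 8.16
  Innovation 99 × 0.13 = 12.87
  Technical merit 97 × 0.2 = 19.4
  Craftsmanship 48 × 0.28 = 13.44
  Originality 25 × 0.09 = 2.25
Sum = 67.43
67.43 is ≥ 62.5 and < 85 → Meets

Meets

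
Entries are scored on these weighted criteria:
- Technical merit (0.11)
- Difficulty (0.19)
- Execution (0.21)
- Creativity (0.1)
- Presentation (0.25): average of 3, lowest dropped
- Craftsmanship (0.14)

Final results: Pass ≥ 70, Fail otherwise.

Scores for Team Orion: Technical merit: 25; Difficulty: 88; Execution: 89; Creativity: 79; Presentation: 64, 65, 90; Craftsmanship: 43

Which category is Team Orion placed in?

Pass

Presentation: drop 64 → average of remaining 2 = 155/2 = 77.5
Weighted total:
  Technical merit 25 × 0.11 = 2.75
  Difficulty 88 × 0.19 = 16.72
  Execution 89 × 0.21 = 18.69
  Creativity 79 × 0.1 = 7.9
  Presentation 77.5 × 0.25 = 19.375
  Craftsmanship 43 × 0.14 = 6.02
Sum = 71.455
71.455 ≥ 70 → Pass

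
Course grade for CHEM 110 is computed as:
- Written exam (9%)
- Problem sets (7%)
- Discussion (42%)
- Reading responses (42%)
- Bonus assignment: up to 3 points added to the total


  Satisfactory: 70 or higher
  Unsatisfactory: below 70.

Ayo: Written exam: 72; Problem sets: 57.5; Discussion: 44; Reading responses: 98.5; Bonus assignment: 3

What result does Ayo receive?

Satisfactory

Weighted total:
  Written exam 72 × 0.09 = 6.48
  Problem sets 57.5 × 0.07 = 4.025
  Discussion 44 × 0.42 = 18.48
  Reading responses 98.5 × 0.42 = 41.37
Sum = 70.355
Bonus assignment: 70.355 + 3 = 73.355
73.355 ≥ 70 → Satisfactory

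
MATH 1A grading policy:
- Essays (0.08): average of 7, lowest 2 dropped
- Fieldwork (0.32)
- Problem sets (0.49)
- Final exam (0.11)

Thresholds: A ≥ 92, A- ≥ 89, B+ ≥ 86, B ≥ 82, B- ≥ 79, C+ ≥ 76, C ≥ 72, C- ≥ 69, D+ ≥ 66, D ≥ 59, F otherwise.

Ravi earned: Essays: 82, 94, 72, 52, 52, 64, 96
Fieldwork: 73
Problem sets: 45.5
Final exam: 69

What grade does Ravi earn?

D

Essays: drop 52, 52 → average of remaining 5 = 408/5 = 81.6
Weighted total:
  Essays 81.6 × 0.08 = 6.528
  Fieldwork 73 × 0.32 = 23.36
  Problem sets 45.5 × 0.49 = 22.295
  Final exam 69 × 0.11 = 7.59
Sum = 59.773
59.773 is ≥ 59 and < 66 → D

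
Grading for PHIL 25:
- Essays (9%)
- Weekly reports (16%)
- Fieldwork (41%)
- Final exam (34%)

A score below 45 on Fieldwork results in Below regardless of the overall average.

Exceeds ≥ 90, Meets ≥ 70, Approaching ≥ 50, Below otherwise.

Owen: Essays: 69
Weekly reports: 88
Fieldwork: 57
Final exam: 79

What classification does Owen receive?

Meets

Fieldwork score 57 ≥ 45: minimum met.
Weighted total:
  Essays 69 × 0.09 = 6.21
  Weekly reports 88 × 0.16 = 14.08
  Fieldwork 57 × 0.41 = 23.37
  Final exam 79 × 0.34 = 26.86
Sum = 70.52
70.52 is ≥ 70 and < 90 → Meets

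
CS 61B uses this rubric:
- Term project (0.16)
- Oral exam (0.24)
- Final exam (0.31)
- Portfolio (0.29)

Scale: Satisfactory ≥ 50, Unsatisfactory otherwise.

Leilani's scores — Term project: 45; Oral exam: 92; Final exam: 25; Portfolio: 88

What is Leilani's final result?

Weighted total:
  Term project 45 × 0.16 = 7.2
  Oral exam 92 × 0.24 = 22.08
  Final exam 25 × 0.31 = 7.75
  Portfolio 88 × 0.29 = 25.52
Sum = 62.55
62.55 ≥ 50 → Satisfactory

Satisfactory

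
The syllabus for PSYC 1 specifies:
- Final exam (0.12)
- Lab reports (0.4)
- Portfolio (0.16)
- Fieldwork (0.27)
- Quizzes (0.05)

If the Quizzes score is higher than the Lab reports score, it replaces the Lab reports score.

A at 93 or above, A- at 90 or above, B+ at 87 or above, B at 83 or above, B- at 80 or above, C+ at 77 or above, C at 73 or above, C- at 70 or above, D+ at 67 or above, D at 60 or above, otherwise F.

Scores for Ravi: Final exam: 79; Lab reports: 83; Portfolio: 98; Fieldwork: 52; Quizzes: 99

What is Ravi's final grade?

Quizzes (99) > Lab reports (83), so Lab reports counts as 99.
Weighted total:
  Final exam 79 × 0.12 = 9.48
  Lab reports 99 × 0.4 = 39.6
  Portfolio 98 × 0.16 = 15.68
  Fieldwork 52 × 0.27 = 14.04
  Quizzes 99 × 0.05 = 4.95
Sum = 83.75
83.75 is ≥ 83 and < 87 → B

B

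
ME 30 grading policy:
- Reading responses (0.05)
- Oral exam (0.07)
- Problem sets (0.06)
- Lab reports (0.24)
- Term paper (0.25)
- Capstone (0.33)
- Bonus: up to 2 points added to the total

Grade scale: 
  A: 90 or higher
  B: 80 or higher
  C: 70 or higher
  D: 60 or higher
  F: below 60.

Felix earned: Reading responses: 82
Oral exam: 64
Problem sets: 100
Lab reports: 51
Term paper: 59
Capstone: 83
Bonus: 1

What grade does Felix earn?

D

Weighted total:
  Reading responses 82 × 0.05 = 4.1
  Oral exam 64 × 0.07 = 4.48
  Problem sets 100 × 0.06 = 6
  Lab reports 51 × 0.24 = 12.24
  Term paper 59 × 0.25 = 14.75
  Capstone 83 × 0.33 = 27.39
Sum = 68.96
Bonus: 68.96 + 1 = 69.96
69.96 is ≥ 60 and < 70 → D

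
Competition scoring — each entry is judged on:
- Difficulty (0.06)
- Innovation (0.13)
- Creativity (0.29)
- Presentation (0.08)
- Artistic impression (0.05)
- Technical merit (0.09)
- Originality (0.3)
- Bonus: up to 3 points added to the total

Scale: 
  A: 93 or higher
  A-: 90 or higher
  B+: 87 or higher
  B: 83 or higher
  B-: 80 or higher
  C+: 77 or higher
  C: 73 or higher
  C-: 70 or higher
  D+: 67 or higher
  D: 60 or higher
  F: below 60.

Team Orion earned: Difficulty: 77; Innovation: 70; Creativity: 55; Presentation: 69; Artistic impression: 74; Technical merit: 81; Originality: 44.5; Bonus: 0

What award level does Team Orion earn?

F

Weighted total:
  Difficulty 77 × 0.06 = 4.62
  Innovation 70 × 0.13 = 9.1
  Creativity 55 × 0.29 = 15.95
  Presentation 69 × 0.08 = 5.52
  Artistic impression 74 × 0.05 = 3.7
  Technical merit 81 × 0.09 = 7.29
  Originality 44.5 × 0.3 = 13.35
Sum = 59.53
Bonus: 59.53 + 0 = 59.53
59.53 < 60 → F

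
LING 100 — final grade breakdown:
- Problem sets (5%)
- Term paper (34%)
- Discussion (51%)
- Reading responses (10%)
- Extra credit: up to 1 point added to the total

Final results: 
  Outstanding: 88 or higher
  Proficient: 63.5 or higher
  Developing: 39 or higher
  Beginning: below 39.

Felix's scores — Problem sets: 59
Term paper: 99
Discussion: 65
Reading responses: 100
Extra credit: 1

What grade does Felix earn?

Weighted total:
  Problem sets 59 × 0.05 = 2.95
  Term paper 99 × 0.34 = 33.66
  Discussion 65 × 0.51 = 33.15
  Reading responses 100 × 0.1 = 10
Sum = 79.76
Extra credit: 79.76 + 1 = 80.76
80.76 is ≥ 63.5 and < 88 → Proficient

Proficient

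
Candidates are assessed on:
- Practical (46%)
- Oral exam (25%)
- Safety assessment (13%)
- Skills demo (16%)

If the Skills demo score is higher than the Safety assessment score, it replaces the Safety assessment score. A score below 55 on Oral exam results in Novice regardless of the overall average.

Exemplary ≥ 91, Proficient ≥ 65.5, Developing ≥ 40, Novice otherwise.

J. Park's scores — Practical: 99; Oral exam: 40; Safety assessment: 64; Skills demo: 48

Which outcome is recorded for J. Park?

Novice

Skills demo (48) ≤ Safety assessment (64), so Safety assessment stays at 64.
Oral exam score 40 < 55: minimum not met.
Weighted total:
  Practical 99 × 0.46 = 45.54
  Oral exam 40 × 0.25 = 10
  Safety assessment 64 × 0.13 = 8.32
  Skills demo 48 × 0.16 = 7.68
Sum = 71.54
Because the Oral exam minimum was not met, the result is Novice.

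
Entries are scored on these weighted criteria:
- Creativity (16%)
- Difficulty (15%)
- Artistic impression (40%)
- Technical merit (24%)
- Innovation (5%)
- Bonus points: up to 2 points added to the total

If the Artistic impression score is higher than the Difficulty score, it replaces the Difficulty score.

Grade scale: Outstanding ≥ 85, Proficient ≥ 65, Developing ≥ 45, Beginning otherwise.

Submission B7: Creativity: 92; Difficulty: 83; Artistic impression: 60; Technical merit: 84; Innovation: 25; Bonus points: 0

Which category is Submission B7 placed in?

Proficient

Artistic impression (60) ≤ Difficulty (83), so Difficulty stays at 83.
Weighted total:
  Creativity 92 × 0.16 = 14.72
  Difficulty 83 × 0.15 = 12.45
  Artistic impression 60 × 0.4 = 24
  Technical merit 84 × 0.24 = 20.16
  Innovation 25 × 0.05 = 1.25
Sum = 72.58
Bonus points: 72.58 + 0 = 72.58
72.58 is ≥ 65 and < 85 → Proficient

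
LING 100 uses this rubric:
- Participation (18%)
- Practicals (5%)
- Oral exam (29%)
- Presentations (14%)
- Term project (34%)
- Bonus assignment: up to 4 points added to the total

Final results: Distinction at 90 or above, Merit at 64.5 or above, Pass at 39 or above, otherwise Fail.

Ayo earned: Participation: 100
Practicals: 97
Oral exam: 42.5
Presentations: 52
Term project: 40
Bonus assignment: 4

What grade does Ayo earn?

Pass

Weighted total:
  Participation 100 × 0.18 = 18
  Practicals 97 × 0.05 = 4.85
  Oral exam 42.5 × 0.29 = 12.325
  Presentations 52 × 0.14 = 7.28
  Term project 40 × 0.34 = 13.6
Sum = 56.055
Bonus assignment: 56.055 + 4 = 60.055
60.055 is ≥ 39 and < 64.5 → Pass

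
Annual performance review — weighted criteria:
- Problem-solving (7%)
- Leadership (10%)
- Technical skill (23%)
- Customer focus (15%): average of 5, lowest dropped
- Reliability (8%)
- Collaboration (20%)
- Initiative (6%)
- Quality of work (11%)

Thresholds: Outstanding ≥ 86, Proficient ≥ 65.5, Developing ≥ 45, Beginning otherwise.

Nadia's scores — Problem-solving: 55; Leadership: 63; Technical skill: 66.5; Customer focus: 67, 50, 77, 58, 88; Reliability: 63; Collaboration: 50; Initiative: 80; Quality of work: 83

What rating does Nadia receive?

Customer focus: drop 50 → average of remaining 4 = 290/4 = 72.5
Weighted total:
  Problem-solving 55 × 0.07 = 3.85
  Leadership 63 × 0.1 = 6.3
  Technical skill 66.5 × 0.23 = 15.295
  Customer focus 72.5 × 0.15 = 10.875
  Reliability 63 × 0.08 = 5.04
  Collaboration 50 × 0.2 = 10
  Initiative 80 × 0.06 = 4.8
  Quality of work 83 × 0.11 = 9.13
Sum = 65.29
65.29 is ≥ 45 and < 65.5 → Developing

Developing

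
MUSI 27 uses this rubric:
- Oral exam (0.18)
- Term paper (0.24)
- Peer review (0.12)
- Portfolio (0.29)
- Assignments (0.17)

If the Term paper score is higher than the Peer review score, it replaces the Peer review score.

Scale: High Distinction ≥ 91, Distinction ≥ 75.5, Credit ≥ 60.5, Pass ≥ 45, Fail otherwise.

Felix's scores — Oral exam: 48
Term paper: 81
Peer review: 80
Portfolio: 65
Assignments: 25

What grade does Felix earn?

Term paper (81) > Peer review (80), so Peer review counts as 81.
Weighted total:
  Oral exam 48 × 0.18 = 8.64
  Term paper 81 × 0.24 = 19.44
  Peer review 81 × 0.12 = 9.72
  Portfolio 65 × 0.29 = 18.85
  Assignments 25 × 0.17 = 4.25
Sum = 60.9
60.9 is ≥ 60.5 and < 75.5 → Credit

Credit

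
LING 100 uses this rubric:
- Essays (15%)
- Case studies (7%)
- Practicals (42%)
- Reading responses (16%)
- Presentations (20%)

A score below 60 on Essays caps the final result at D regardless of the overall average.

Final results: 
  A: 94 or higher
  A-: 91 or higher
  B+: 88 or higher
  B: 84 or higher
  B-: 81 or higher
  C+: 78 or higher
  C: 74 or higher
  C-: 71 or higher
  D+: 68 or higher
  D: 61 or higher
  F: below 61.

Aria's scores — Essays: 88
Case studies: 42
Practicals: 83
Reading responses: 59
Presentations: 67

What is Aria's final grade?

C-

Essays score 88 ≥ 60: minimum met.
Weighted total:
  Essays 88 × 0.15 = 13.2
  Case studies 42 × 0.07 = 2.94
  Practicals 83 × 0.42 = 34.86
  Reading responses 59 × 0.16 = 9.44
  Presentations 67 × 0.2 = 13.4
Sum = 73.84
73.84 is ≥ 71 and < 74 → C-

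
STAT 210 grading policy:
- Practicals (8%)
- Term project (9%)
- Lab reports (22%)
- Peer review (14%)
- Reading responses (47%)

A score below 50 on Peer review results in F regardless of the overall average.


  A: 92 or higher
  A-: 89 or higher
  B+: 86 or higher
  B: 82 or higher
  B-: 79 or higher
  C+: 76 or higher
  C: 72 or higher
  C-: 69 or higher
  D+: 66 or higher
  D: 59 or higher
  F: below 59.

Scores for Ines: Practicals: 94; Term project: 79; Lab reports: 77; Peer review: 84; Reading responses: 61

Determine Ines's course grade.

C

Peer review score 84 ≥ 50: minimum met.
Weighted total:
  Practicals 94 × 0.08 = 7.52
  Term project 79 × 0.09 = 7.11
  Lab reports 77 × 0.22 = 16.94
  Peer review 84 × 0.14 = 11.76
  Reading responses 61 × 0.47 = 28.67
Sum = 72
72 is ≥ 72 and < 76 → C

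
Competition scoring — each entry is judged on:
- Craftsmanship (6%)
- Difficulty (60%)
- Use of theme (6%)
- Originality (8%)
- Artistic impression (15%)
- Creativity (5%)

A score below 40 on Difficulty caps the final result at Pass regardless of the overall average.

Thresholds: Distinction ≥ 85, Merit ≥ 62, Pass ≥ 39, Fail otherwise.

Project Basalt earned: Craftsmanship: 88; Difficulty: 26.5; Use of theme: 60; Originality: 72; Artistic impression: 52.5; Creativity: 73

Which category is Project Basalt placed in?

Difficulty score 26.5 < 40: minimum not met.
Weighted total:
  Craftsmanship 88 × 0.06 = 5.28
  Difficulty 26.5 × 0.6 = 15.9
  Use of theme 60 × 0.06 = 3.6
  Originality 72 × 0.08 = 5.76
  Artistic impression 52.5 × 0.15 = 7.875
  Creativity 73 × 0.05 = 3.65
Sum = 42.065
42.065 would be Pass; cap at Pass applies → Pass.

Pass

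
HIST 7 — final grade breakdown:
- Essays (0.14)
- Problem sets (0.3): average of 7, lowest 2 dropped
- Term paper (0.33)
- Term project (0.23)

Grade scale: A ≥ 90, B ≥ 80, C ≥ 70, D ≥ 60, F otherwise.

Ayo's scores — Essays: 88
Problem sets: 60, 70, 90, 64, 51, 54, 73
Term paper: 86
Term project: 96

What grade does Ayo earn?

Problem sets: drop 51, 54 → average of remaining 5 = 357/5 = 71.4
Weighted total:
  Essays 88 × 0.14 = 12.32
  Problem sets 71.4 × 0.3 = 21.42
  Term paper 86 × 0.33 = 28.38
  Term project 96 × 0.23 = 22.08
Sum = 84.2
84.2 is ≥ 80 and < 90 → B

B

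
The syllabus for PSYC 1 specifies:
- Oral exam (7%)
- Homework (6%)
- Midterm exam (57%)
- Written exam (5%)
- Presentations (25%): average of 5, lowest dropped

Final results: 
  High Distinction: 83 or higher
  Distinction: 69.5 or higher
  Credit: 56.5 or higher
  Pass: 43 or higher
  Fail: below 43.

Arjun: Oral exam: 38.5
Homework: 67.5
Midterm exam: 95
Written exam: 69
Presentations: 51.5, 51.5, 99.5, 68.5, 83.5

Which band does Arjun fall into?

Presentations: drop 51.5 → average of remaining 4 = 303/4 = 75.75
Weighted total:
  Oral exam 38.5 × 0.07 = 2.695
  Homework 67.5 × 0.06 = 4.05
  Midterm exam 95 × 0.57 = 54.15
  Written exam 69 × 0.05 = 3.45
  Presentations 75.75 × 0.25 = 18.9375
Sum = 83.2825
83.2825 ≥ 83 → High Distinction

High Distinction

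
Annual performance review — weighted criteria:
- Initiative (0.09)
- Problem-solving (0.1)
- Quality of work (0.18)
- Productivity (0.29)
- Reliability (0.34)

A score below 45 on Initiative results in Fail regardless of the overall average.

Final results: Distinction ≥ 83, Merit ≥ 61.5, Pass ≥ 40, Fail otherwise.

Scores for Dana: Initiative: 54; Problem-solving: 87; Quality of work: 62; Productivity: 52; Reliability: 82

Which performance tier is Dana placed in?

Initiative score 54 ≥ 45: minimum met.
Weighted total:
  Initiative 54 × 0.09 = 4.86
  Problem-solving 87 × 0.1 = 8.7
  Quality of work 62 × 0.18 = 11.16
  Productivity 52 × 0.29 = 15.08
  Reliability 82 × 0.34 = 27.88
Sum = 67.68
67.68 is ≥ 61.5 and < 83 → Merit

Merit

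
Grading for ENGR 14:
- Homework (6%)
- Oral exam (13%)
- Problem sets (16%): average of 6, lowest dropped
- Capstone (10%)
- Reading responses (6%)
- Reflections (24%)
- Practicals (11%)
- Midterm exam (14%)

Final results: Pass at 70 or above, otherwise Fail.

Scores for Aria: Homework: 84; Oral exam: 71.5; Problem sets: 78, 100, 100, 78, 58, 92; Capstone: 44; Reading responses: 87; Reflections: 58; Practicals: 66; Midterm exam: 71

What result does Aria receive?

Fail

Problem sets: drop 58 → average of remaining 5 = 448/5 = 89.6
Weighted total:
  Homework 84 × 0.06 = 5.04
  Oral exam 71.5 × 0.13 = 9.295
  Problem sets 89.6 × 0.16 = 14.336
  Capstone 44 × 0.1 = 4.4
  Reading responses 87 × 0.06 = 5.22
  Reflections 58 × 0.24 = 13.92
  Practicals 66 × 0.11 = 7.26
  Midterm exam 71 × 0.14 = 9.94
Sum = 69.411
69.411 < 70 → Fail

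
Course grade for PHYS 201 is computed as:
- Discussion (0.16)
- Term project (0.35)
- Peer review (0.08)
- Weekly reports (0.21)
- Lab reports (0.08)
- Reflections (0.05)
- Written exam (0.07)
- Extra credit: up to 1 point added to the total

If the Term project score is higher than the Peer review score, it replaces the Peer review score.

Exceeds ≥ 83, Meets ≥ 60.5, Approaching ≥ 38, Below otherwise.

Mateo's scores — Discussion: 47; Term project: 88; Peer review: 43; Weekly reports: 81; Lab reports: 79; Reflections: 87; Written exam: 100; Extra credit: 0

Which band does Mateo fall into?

Term project (88) > Peer review (43), so Peer review counts as 88.
Weighted total:
  Discussion 47 × 0.16 = 7.52
  Term project 88 × 0.35 = 30.8
  Peer review 88 × 0.08 = 7.04
  Weekly reports 81 × 0.21 = 17.01
  Lab reports 79 × 0.08 = 6.32
  Reflections 87 × 0.05 = 4.35
  Written exam 100 × 0.07 = 7
Sum = 80.04
Extra credit: 80.04 + 0 = 80.04
80.04 is ≥ 60.5 and < 83 → Meets

Meets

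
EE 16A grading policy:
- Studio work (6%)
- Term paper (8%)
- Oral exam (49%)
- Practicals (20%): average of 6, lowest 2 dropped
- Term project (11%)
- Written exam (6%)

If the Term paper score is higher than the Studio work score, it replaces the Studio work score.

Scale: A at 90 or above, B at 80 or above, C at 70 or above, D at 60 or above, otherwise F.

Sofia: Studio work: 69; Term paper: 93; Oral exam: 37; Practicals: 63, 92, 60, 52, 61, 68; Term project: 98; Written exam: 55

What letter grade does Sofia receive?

F

Practicals: drop 52, 60 → average of remaining 4 = 284/4 = 71
Term paper (93) > Studio work (69), so Studio work counts as 93.
Weighted total:
  Studio work 93 × 0.06 = 5.58
  Term paper 93 × 0.08 = 7.44
  Oral exam 37 × 0.49 = 18.13
  Practicals 71 × 0.2 = 14.2
  Term project 98 × 0.11 = 10.78
  Written exam 55 × 0.06 = 3.3
Sum = 59.43
59.43 < 60 → F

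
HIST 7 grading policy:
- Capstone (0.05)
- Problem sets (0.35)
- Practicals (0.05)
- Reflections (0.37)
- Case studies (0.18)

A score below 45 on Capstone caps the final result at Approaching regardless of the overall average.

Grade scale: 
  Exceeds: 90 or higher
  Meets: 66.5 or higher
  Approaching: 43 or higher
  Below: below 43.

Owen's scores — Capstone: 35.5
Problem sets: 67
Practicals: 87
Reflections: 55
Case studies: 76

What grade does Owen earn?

Approaching

Capstone score 35.5 < 45: minimum not met.
Weighted total:
  Capstone 35.5 × 0.05 = 1.775
  Problem sets 67 × 0.35 = 23.45
  Practicals 87 × 0.05 = 4.35
  Reflections 55 × 0.37 = 20.35
  Case studies 76 × 0.18 = 13.68
Sum = 63.605
63.605 would be Approaching; cap at Approaching applies → Approaching.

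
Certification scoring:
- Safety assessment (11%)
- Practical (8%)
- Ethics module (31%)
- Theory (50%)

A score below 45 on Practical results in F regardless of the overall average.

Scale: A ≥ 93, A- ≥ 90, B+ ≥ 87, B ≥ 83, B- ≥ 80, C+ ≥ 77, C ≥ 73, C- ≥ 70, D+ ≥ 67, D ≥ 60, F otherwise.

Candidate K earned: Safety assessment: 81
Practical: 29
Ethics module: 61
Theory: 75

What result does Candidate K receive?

F

Practical score 29 < 45: minimum not met.
Weighted total:
  Safety assessment 81 × 0.11 = 8.91
  Practical 29 × 0.08 = 2.32
  Ethics module 61 × 0.31 = 18.91
  Theory 75 × 0.5 = 37.5
Sum = 67.64
Because the Practical minimum was not met, the result is F.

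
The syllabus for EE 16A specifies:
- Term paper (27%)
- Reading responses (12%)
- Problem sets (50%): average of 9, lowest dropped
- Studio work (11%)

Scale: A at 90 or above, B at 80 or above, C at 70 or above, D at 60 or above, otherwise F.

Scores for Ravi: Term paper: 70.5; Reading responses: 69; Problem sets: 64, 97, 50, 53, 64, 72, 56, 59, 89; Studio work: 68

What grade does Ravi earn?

D

Problem sets: drop 50 → average of remaining 8 = 554/8 = 69.25
Weighted total:
  Term paper 70.5 × 0.27 = 19.035
  Reading responses 69 × 0.12 = 8.28
  Problem sets 69.25 × 0.5 = 34.625
  Studio work 68 × 0.11 = 7.48
Sum = 69.42
69.42 is ≥ 60 and < 70 → D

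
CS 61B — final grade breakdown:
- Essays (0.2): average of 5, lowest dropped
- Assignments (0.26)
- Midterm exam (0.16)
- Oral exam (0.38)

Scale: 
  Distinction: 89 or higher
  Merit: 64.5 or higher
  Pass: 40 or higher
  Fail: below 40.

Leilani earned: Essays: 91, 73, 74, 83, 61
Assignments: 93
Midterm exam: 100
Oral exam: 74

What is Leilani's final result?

Essays: drop 61 → average of remaining 4 = 321/4 = 80.25
Weighted total:
  Essays 80.25 × 0.2 = 16.05
  Assignments 93 × 0.26 = 24.18
  Midterm exam 100 × 0.16 = 16
  Oral exam 74 × 0.38 = 28.12
Sum = 84.35
84.35 is ≥ 64.5 and < 89 → Merit

Merit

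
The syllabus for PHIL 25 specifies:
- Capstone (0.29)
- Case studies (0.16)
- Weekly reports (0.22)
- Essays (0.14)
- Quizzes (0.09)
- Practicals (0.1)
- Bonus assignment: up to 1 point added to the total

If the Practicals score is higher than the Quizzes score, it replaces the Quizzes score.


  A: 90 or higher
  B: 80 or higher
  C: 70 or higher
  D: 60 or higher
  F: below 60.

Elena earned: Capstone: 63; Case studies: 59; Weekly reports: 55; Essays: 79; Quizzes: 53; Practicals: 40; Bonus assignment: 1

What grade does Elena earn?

Practicals (40) ≤ Quizzes (53), so Quizzes stays at 53.
Weighted total:
  Capstone 63 × 0.29 = 18.27
  Case studies 59 × 0.16 = 9.44
  Weekly reports 55 × 0.22 = 12.1
  Essays 79 × 0.14 = 11.06
  Quizzes 53 × 0.09 = 4.77
  Practicals 40 × 0.1 = 4
Sum = 59.64
Bonus assignment: 59.64 + 1 = 60.64
60.64 is ≥ 60 and < 70 → D

D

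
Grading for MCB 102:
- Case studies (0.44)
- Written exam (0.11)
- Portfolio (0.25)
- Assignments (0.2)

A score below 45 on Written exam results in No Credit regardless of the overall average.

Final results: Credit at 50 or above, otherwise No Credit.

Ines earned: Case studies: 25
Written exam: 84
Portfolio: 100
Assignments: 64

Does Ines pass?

Credit

Written exam score 84 ≥ 45: minimum met.
Weighted total:
  Case studies 25 × 0.44 = 11
  Written exam 84 × 0.11 = 9.24
  Portfolio 100 × 0.25 = 25
  Assignments 64 × 0.2 = 12.8
Sum = 58.04
58.04 ≥ 50 → Credit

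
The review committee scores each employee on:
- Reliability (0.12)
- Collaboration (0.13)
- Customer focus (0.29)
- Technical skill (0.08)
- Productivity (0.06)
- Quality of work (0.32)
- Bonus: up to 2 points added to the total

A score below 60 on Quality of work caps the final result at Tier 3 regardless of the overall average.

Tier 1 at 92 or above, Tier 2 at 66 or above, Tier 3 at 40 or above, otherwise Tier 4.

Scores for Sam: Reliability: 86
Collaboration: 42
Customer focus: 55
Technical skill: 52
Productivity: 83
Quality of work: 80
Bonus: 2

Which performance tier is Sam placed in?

Tier 2

Quality of work score 80 ≥ 60: minimum met.
Weighted total:
  Reliability 86 × 0.12 = 10.32
  Collaboration 42 × 0.13 = 5.46
  Customer focus 55 × 0.29 = 15.95
  Technical skill 52 × 0.08 = 4.16
  Productivity 83 × 0.06 = 4.98
  Quality of work 80 × 0.32 = 25.6
Sum = 66.47
Bonus: 66.47 + 2 = 68.47
68.47 is ≥ 66 and < 92 → Tier 2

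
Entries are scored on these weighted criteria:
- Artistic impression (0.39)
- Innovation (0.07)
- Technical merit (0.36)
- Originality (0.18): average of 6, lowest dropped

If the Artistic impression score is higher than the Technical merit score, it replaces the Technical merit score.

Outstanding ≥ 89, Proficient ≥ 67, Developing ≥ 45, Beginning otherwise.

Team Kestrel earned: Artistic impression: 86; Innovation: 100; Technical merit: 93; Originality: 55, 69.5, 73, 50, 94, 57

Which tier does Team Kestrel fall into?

Originality: drop 50 → average of remaining 5 = 348.5/5 = 69.7
Artistic impression (86) ≤ Technical merit (93), so Technical merit stays at 93.
Weighted total:
  Artistic impression 86 × 0.39 = 33.54
  Innovation 100 × 0.07 = 7
  Technical merit 93 × 0.36 = 33.48
  Originality 69.7 × 0.18 = 12.546
Sum = 86.566
86.566 is ≥ 67 and < 89 → Proficient

Proficient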